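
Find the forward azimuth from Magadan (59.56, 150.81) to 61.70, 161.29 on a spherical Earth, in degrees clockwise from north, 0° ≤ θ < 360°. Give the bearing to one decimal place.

62.9°

Δλ = 161.29 − 150.81 = 10.48°.
θ = atan2( sin Δλ · cos φ₂ , cos φ₁ · sin φ₂ − sin φ₁ · cos φ₂ · cos Δλ )
  = atan2(0.08623, 0.04416) = 62.883° → normalised to [0°, 360°): 62.883°.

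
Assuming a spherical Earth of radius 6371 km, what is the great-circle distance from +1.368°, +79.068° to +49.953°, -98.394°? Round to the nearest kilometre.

14303 km

Δλ = -98.394 − 79.068 = -177.462°.
Δφ = 49.953 − 1.368 = 48.585°.
a = sin²(Δφ/2) + cos φ₁ · cos φ₂ · sin²(Δλ/2) = 0.812163.
c = 2·atan2(√a, √(1−a)) = 2.24506 rad → d = 6371·c ≈ 14303.30 km.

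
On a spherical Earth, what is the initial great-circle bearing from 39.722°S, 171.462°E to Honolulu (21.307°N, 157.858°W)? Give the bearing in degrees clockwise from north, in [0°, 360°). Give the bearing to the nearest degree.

Δλ = -157.858 − 171.462 = -329.320°; wrapped into (−180°, 180°]: 30.680°.
θ = atan2( sin Δλ · cos φ₂ , cos φ₁ · sin φ₂ − sin φ₁ · cos φ₂ · cos Δλ )
  = atan2(0.47537, 0.79153) = 30.988° → normalised to [0°, 360°): 30.988°.

31°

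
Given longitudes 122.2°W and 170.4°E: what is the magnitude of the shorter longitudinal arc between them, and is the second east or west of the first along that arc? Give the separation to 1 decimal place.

67.4° west

Raw difference: 170.4 − -122.2 = 292.6°.
Normalise into (−180°, 180°]: 292.6° − 360° = -67.4°.
Negative ⇒ the second point lies to the west; separation 67.4°.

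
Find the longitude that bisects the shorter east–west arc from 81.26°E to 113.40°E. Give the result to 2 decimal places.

97.33°E

Signed shortest Δλ from +81.26° to +113.40° is +32.14°.
Midpoint longitude = +81.26° + (+32.14°)/2 = +81.26° + 16.07° = +97.33°.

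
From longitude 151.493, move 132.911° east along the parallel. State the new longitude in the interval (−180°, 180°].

-75.596°

Start at +151.493°; shift +132.911° → +284.404°.
+284.404° lies outside (−180°, 180°]; subtract 360° → -75.596°.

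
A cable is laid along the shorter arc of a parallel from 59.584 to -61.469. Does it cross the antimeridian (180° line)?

No

Signed shortest Δλ = ((-61.469 − 59.584 + 180) mod 360) − 180 = -121.053°.
Going west by 121.053° from +59.584° reaches -61.469° without touching 180°.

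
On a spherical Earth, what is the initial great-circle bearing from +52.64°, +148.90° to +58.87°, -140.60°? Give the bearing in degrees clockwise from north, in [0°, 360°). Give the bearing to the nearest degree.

Δλ = -140.60 − 148.90 = -289.50°; wrapped into (−180°, 180°]: 70.50°.
θ = atan2( sin Δλ · cos φ₂ , cos φ₁ · sin φ₂ − sin φ₁ · cos φ₂ · cos Δλ )
  = atan2(0.48733, 0.38227) = 51.889° → normalised to [0°, 360°): 51.889°.

52°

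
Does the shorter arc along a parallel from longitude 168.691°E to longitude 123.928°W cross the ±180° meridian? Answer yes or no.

Yes

Naïve |-123.928 − 168.691| = 292.619° > 180°, so the shorter arc goes the other way round — across 180°.
Signed shortest Δλ = ((-123.928 − 168.691 + 180) mod 360) − 180 = 67.381°.
Going east by 67.381° from +168.691° passes through 180° before reaching -123.928°.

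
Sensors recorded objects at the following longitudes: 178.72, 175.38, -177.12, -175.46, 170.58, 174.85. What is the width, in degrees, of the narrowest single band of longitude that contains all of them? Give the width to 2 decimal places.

Sort the longitudes: -177.12°, -175.46°, +170.58°, +174.85°, +175.38°, +178.72°.
Eastward gaps between consecutive values (wrapping around): 1.66°, 346.04°, 4.27°, 0.53°, 3.34°, 4.16°.
Largest gap = 346.04° ⇒ minimal covering band is its complement: 360° − 346.04° = 13.96°.
Band runs from +170.58° eastward to -175.46°, crossing the antimeridian.

13.96°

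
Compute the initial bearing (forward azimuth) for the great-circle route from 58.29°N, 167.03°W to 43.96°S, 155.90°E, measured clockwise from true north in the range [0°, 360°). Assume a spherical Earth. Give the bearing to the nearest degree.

Δλ = 155.90 − -167.03 = 322.93°; wrapped into (−180°, 180°]: -37.07°.
θ = atan2( sin Δλ · cos φ₂ , cos φ₁ · sin φ₂ − sin φ₁ · cos φ₂ · cos Δλ )
  = atan2(-0.43390, -0.85347) = -153.051° → normalised to [0°, 360°): 206.949°.

207°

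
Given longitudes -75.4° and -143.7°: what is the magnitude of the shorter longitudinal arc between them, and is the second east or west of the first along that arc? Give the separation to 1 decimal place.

Raw difference: -143.7 − -75.4 = -68.3°.
Normalise into (−180°, 180°]: -68.3° stays -68.3°.
Negative ⇒ the second point lies to the west; separation 68.3°.

68.3° west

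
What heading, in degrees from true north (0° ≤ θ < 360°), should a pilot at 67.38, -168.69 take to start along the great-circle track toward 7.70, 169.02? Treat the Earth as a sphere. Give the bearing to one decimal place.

205.3°

Δλ = 169.02 − -168.69 = 337.71°; wrapped into (−180°, 180°]: -22.29°.
θ = atan2( sin Δλ · cos φ₂ , cos φ₁ · sin φ₂ − sin φ₁ · cos φ₂ · cos Δλ )
  = atan2(-0.37587, -0.79487) = -154.692° → normalised to [0°, 360°): 205.308°.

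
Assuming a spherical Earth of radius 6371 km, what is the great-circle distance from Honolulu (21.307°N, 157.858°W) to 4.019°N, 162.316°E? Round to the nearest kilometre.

Δλ = 162.316 − -157.858 = 320.174°; wrapped into (−180°, 180°]: -39.826°.
Δφ = 4.019 − 21.307 = -17.288°.
a = sin²(Δφ/2) + cos φ₁ · cos φ₂ · sin²(Δλ/2) = 0.130397.
c = 2·atan2(√a, √(1−a)) = 0.73891 rad → d = 6371·c ≈ 4707.57 km.

4708 km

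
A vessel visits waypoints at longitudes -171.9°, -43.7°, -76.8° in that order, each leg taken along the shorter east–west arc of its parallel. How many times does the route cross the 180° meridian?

Leg 1: -171.9° → -43.7°, shortest Δλ = 128.2° (east) — does not cross 180°.
Leg 2: -43.7° → -76.8°, shortest Δλ = -33.1° (west) — does not cross 180°.
Total crossings: 0.

0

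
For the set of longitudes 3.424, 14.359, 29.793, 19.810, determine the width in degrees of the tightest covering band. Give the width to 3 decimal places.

26.369°

Sort the longitudes: +3.424°, +14.359°, +19.810°, +29.793°.
Eastward gaps between consecutive values (wrapping around): 10.935°, 5.451°, 9.983°, 333.631°.
Largest gap = 333.631° ⇒ minimal covering band is its complement: 360° − 333.631° = 26.369°.
Band runs from +3.424° eastward to +29.793°.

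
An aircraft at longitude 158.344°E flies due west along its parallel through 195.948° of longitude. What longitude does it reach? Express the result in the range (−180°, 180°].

Start at +158.344°; shift −195.948° → -37.604°.
-37.604° already lies in (−180°, 180°].

37.604°W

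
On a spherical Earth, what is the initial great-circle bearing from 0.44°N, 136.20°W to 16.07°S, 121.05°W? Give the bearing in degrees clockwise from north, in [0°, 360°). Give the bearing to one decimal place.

Δλ = -121.05 − -136.20 = 15.15°.
θ = atan2( sin Δλ · cos φ₂ , cos φ₁ · sin φ₂ − sin φ₁ · cos φ₂ · cos Δλ )
  = atan2(0.25113, -0.28393) = 138.507° → normalised to [0°, 360°): 138.507°.

138.5°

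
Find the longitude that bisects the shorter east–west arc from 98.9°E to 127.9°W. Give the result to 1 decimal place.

Signed shortest Δλ from +98.9° to -127.9° is +133.2°.
Midpoint longitude = +98.9° + (+133.2°)/2 = +98.9° + 66.6° = +165.5°.
(The naïve average (+98.9 + -127.9)/2 = -14.5° is on the wrong side of the globe.)

165.5°E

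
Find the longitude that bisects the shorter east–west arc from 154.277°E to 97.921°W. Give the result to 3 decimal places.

Signed shortest Δλ from +154.277° to -97.921° is +107.802°.
Midpoint longitude = +154.277° + (+107.802°)/2 = +154.277° + 53.901° = +208.178°.
Normalise into (−180°, 180°]: -151.822°.
(The naïve average (+154.277 + -97.921)/2 = 28.178° is on the wrong side of the globe.)

151.822°W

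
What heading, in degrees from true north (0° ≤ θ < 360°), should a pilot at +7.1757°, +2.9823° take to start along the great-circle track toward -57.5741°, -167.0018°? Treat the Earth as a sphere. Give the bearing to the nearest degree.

Δλ = -167.0018 − 2.9823 = -169.9841°.
θ = atan2( sin Δλ · cos φ₂ , cos φ₁ · sin φ₂ − sin φ₁ · cos φ₂ · cos Δλ )
  = atan2(-0.09326, -0.77152) = -173.108° → normalised to [0°, 360°): 186.892°.

187°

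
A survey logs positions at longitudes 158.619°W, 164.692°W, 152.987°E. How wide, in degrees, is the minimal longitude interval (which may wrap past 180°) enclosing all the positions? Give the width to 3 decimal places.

48.394°

Sort the longitudes: -164.692°, -158.619°, +152.987°.
Eastward gaps between consecutive values (wrapping around): 6.073°, 311.606°, 42.321°.
Largest gap = 311.606° ⇒ minimal covering band is its complement: 360° − 311.606° = 48.394°.
Band runs from +152.987° eastward to -158.619°, crossing the antimeridian.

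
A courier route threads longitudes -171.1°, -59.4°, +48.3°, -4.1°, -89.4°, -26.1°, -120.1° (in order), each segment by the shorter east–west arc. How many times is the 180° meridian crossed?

0

Leg 1: -171.1° → -59.4°, shortest Δλ = 111.7° (east) — does not cross 180°.
Leg 2: -59.4° → +48.3°, shortest Δλ = 107.7° (east) — does not cross 180°.
Leg 3: +48.3° → -4.1°, shortest Δλ = -52.4° (west) — does not cross 180°.
Leg 4: -4.1° → -89.4°, shortest Δλ = -85.3° (west) — does not cross 180°.
Leg 5: -89.4° → -26.1°, shortest Δλ = 63.3° (east) — does not cross 180°.
Leg 6: -26.1° → -120.1°, shortest Δλ = -94.0° (west) — does not cross 180°.
Total crossings: 0.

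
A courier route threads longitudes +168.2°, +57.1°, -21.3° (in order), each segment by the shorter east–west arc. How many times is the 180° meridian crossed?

Leg 1: +168.2° → +57.1°, shortest Δλ = -111.1° (west) — does not cross 180°.
Leg 2: +57.1° → -21.3°, shortest Δλ = -78.4° (west) — does not cross 180°.
Total crossings: 0.

0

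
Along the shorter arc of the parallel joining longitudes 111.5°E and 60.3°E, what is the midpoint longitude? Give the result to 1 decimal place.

Signed shortest Δλ from +111.5° to +60.3° is -51.2°.
Midpoint longitude = +111.5° + (-51.2°)/2 = +111.5° − 25.6° = +85.9°.

85.9°E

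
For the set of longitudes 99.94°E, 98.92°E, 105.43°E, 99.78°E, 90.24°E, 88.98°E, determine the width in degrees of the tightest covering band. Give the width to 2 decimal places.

Sort the longitudes: +88.98°, +90.24°, +98.92°, +99.78°, +99.94°, +105.43°.
Eastward gaps between consecutive values (wrapping around): 1.26°, 8.68°, 0.86°, 0.16°, 5.49°, 343.55°.
Largest gap = 343.55° ⇒ minimal covering band is its complement: 360° − 343.55° = 16.45°.
Band runs from +88.98° eastward to +105.43°.

16.45°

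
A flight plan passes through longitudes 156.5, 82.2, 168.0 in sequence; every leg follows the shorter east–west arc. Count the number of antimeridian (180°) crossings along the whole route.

0

Leg 1: +156.5° → +82.2°, shortest Δλ = -74.3° (west) — does not cross 180°.
Leg 2: +82.2° → +168.0°, shortest Δλ = 85.8° (east) — does not cross 180°.
Total crossings: 0.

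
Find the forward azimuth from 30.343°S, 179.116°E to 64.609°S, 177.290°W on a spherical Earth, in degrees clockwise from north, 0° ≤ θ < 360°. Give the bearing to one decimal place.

177.3°

Δλ = -177.290 − 179.116 = -356.406°; wrapped into (−180°, 180°]: 3.594°.
θ = atan2( sin Δλ · cos φ₂ , cos φ₁ · sin φ₂ − sin φ₁ · cos φ₂ · cos Δλ )
  = atan2(0.02688, -0.56346) = 177.269° → normalised to [0°, 360°): 177.269°.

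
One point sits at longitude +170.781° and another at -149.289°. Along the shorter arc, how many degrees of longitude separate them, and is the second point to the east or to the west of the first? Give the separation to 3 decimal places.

39.930° east

Raw difference: -149.289 − 170.781 = -320.07°.
Normalise into (−180°, 180°]: -320.07° + 360° = 39.93°.
Positive ⇒ the second point lies to the east; separation 39.930°.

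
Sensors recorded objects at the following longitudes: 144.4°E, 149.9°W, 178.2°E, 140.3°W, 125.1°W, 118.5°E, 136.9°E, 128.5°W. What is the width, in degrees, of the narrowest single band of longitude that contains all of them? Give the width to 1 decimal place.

Sort the longitudes: -149.9°, -140.3°, -128.5°, -125.1°, +118.5°, +136.9°, +144.4°, +178.2°.
Eastward gaps between consecutive values (wrapping around): 9.6°, 11.8°, 3.4°, 243.6°, 18.4°, 7.5°, 33.8°, 31.9°.
Largest gap = 243.6° ⇒ minimal covering band is its complement: 360° − 243.6° = 116.4°.
Band runs from +118.5° eastward to -125.1°, crossing the antimeridian.

116.4°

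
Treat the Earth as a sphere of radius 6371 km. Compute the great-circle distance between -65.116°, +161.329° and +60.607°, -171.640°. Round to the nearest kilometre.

Δλ = -171.640 − 161.329 = -332.969°; wrapped into (−180°, 180°]: 27.031°.
Δφ = 60.607 − -65.116 = 125.723°.
a = sin²(Δφ/2) + cos φ₁ · cos φ₂ · sin²(Δλ/2) = 0.803214.
c = 2·atan2(√a, √(1−a)) = 2.22236 rad → d = 6371·c ≈ 14158.63 km.

14159 km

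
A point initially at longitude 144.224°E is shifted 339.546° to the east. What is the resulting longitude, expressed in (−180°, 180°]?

Start at +144.224°; shift +339.546° → +483.770°.
+483.770° lies outside (−180°, 180°]; subtract 360° → +123.770°.

123.770°E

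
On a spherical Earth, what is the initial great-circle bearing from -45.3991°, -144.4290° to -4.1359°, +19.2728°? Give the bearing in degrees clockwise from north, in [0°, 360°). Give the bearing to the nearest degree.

Δλ = 19.2728 − -144.4290 = 163.7018°.
θ = atan2( sin Δλ · cos φ₂ , cos φ₁ · sin φ₂ − sin φ₁ · cos φ₂ · cos Δλ )
  = atan2(0.27991, -0.73226) = 159.081° → normalised to [0°, 360°): 159.081°.

159°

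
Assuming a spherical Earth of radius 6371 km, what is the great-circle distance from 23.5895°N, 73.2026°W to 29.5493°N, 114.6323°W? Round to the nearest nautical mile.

Δλ = -114.6323 − -73.2026 = -41.4297°.
Δφ = 29.5493 − 23.5895 = 5.9598°.
a = sin²(Δφ/2) + cos φ₁ · cos φ₂ · sin²(Δλ/2) = 0.102450.
c = 2·atan2(√a, √(1−a)) = 0.65162 rad → d = 6371·c ≈ 4151.49 km ≈ 2241.62 nmi.

2242 nmi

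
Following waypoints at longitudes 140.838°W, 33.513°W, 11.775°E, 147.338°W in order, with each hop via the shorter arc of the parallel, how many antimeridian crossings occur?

0

Leg 1: -140.838° → -33.513°, shortest Δλ = 107.325° (east) — does not cross 180°.
Leg 2: -33.513° → +11.775°, shortest Δλ = 45.288° (east) — does not cross 180°.
Leg 3: +11.775° → -147.338°, shortest Δλ = -159.113° (west) — does not cross 180°.
Total crossings: 0.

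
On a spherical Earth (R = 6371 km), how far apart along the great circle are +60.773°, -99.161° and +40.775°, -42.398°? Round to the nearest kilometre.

4382 km

Δλ = -42.398 − -99.161 = 56.763°.
Δφ = 40.775 − 60.773 = -19.998°.
a = sin²(Δφ/2) + cos φ₁ · cos φ₂ · sin²(Δλ/2) = 0.113694.
c = 2·atan2(√a, √(1−a)) = 0.68785 rad → d = 6371·c ≈ 4382.30 km.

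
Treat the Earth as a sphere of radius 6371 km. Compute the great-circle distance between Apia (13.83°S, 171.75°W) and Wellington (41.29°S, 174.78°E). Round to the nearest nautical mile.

1793 nmi

Δλ = 174.78 − -171.75 = 346.53°; wrapped into (−180°, 180°]: -13.47°.
Δφ = -41.29 − -13.83 = -27.46°.
a = sin²(Δφ/2) + cos φ₁ · cos φ₂ · sin²(Δλ/2) = 0.066368.
c = 2·atan2(√a, √(1−a)) = 0.52112 rad → d = 6371·c ≈ 3320.04 km ≈ 1792.68 nmi.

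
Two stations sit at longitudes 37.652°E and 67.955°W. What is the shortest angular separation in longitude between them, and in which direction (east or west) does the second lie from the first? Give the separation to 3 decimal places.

Raw difference: -67.955 − 37.652 = -105.607°.
Normalise into (−180°, 180°]: -105.607° stays -105.607°.
Negative ⇒ the second point lies to the west; separation 105.607°.

105.607° west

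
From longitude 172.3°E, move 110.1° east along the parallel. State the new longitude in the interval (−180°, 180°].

Start at +172.3°; shift +110.1° → +282.4°.
+282.4° lies outside (−180°, 180°]; subtract 360° → -77.6°.

77.6°W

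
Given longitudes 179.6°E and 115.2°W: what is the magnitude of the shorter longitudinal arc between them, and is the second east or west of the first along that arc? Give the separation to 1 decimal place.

65.2° east

Raw difference: -115.2 − 179.6 = -294.8°.
Normalise into (−180°, 180°]: -294.8° + 360° = 65.2°.
Positive ⇒ the second point lies to the east; separation 65.2°.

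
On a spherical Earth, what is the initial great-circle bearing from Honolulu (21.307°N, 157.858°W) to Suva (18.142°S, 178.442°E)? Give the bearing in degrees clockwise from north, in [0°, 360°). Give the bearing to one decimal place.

Δλ = 178.442 − -157.858 = 336.300°; wrapped into (−180°, 180°]: -23.700°.
θ = atan2( sin Δλ · cos φ₂ , cos φ₁ · sin φ₂ − sin φ₁ · cos φ₂ · cos Δλ )
  = atan2(-0.38197, -0.60627) = -147.788° → normalised to [0°, 360°): 212.212°.

212.2°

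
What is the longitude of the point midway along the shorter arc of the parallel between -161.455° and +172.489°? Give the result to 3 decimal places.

Signed shortest Δλ from -161.455° to +172.489° is -26.056°.
Midpoint longitude = -161.455° + (-26.056°)/2 = -161.455° − 13.028° = -174.483°.
(The naïve average (-161.455 + +172.489)/2 = 5.517° is on the wrong side of the globe.)

-174.483°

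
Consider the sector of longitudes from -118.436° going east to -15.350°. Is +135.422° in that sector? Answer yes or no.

Band width going east from -118.436° to -15.350°: ((-15.350 − -118.436) mod 360) = 103.086°.
Offset of +135.422° east of the west edge: ((135.422 − -118.436) mod 360) = 253.858°.
253.858° > 103.086° ⇒ outside.

No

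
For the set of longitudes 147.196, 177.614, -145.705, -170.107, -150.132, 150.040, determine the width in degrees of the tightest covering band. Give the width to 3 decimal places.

67.099°

Sort the longitudes: -170.107°, -150.132°, -145.705°, +147.196°, +150.040°, +177.614°.
Eastward gaps between consecutive values (wrapping around): 19.975°, 4.427°, 292.901°, 2.844°, 27.574°, 12.279°.
Largest gap = 292.901° ⇒ minimal covering band is its complement: 360° − 292.901° = 67.099°.
Band runs from +147.196° eastward to -145.705°, crossing the antimeridian.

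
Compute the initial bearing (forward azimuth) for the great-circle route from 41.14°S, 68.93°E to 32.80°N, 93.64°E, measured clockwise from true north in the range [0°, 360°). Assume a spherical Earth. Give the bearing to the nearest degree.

Δλ = 93.64 − 68.93 = 24.71°.
θ = atan2( sin Δλ · cos φ₂ , cos φ₁ · sin φ₂ − sin φ₁ · cos φ₂ · cos Δλ )
  = atan2(0.35138, 0.91034) = 21.106° → normalised to [0°, 360°): 21.106°.

21°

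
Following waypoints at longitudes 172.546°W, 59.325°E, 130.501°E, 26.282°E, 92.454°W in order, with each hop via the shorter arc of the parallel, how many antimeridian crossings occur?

Leg 1: -172.546° → +59.325°, shortest Δλ = -128.129° (west) — crosses 180°.
Leg 2: +59.325° → +130.501°, shortest Δλ = 71.176° (east) — does not cross 180°.
Leg 3: +130.501° → +26.282°, shortest Δλ = -104.219° (west) — does not cross 180°.
Leg 4: +26.282° → -92.454°, shortest Δλ = -118.736° (west) — does not cross 180°.
Total crossings: 1.

1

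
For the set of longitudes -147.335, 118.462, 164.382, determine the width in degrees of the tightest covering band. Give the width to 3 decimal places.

Sort the longitudes: -147.335°, +118.462°, +164.382°.
Eastward gaps between consecutive values (wrapping around): 265.797°, 45.920°, 48.283°.
Largest gap = 265.797° ⇒ minimal covering band is its complement: 360° − 265.797° = 94.203°.
Band runs from +118.462° eastward to -147.335°, crossing the antimeridian.

94.203°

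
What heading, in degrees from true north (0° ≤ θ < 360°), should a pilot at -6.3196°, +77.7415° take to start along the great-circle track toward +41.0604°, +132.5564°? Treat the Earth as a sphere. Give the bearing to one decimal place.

41.3°

Δλ = 132.5564 − 77.7415 = 54.8149°.
θ = atan2( sin Δλ · cos φ₂ , cos φ₁ · sin φ₂ − sin φ₁ · cos φ₂ · cos Δλ )
  = atan2(0.61625, 0.70069) = 41.332° → normalised to [0°, 360°): 41.332°.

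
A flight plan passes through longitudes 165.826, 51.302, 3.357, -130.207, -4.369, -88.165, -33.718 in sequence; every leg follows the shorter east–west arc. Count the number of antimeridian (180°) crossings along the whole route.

0

Leg 1: +165.826° → +51.302°, shortest Δλ = -114.524° (west) — does not cross 180°.
Leg 2: +51.302° → +3.357°, shortest Δλ = -47.945° (west) — does not cross 180°.
Leg 3: +3.357° → -130.207°, shortest Δλ = -133.564° (west) — does not cross 180°.
Leg 4: -130.207° → -4.369°, shortest Δλ = 125.838° (east) — does not cross 180°.
Leg 5: -4.369° → -88.165°, shortest Δλ = -83.796° (west) — does not cross 180°.
Leg 6: -88.165° → -33.718°, shortest Δλ = 54.447° (east) — does not cross 180°.
Total crossings: 0.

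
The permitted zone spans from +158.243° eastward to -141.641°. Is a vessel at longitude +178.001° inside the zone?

Band width going east from +158.243° to -141.641°: ((-141.641 − 158.243) mod 360) = 60.116°.
Offset of +178.001° east of the west edge: ((178.001 − 158.243) mod 360) = 19.758°.
19.758° ≤ 60.116° ⇒ inside.

Yes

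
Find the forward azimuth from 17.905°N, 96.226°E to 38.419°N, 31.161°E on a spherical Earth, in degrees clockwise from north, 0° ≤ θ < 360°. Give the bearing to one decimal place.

304.6°

Δλ = 31.161 − 96.226 = -65.065°.
θ = atan2( sin Δλ · cos φ₂ , cos φ₁ · sin φ₂ − sin φ₁ · cos φ₂ · cos Δλ )
  = atan2(-0.71046, 0.48976) = -55.419° → normalised to [0°, 360°): 304.581°.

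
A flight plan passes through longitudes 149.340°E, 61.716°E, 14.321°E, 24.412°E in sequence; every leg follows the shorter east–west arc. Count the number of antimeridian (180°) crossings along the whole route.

Leg 1: +149.340° → +61.716°, shortest Δλ = -87.624° (west) — does not cross 180°.
Leg 2: +61.716° → +14.321°, shortest Δλ = -47.395° (west) — does not cross 180°.
Leg 3: +14.321° → +24.412°, shortest Δλ = 10.091° (east) — does not cross 180°.
Total crossings: 0.

0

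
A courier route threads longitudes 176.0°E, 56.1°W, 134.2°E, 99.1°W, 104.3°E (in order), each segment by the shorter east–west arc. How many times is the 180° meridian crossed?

4

Leg 1: +176.0° → -56.1°, shortest Δλ = 127.9° (east) — crosses 180°.
Leg 2: -56.1° → +134.2°, shortest Δλ = -169.7° (west) — crosses 180°.
Leg 3: +134.2° → -99.1°, shortest Δλ = 126.7° (east) — crosses 180°.
Leg 4: -99.1° → +104.3°, shortest Δλ = -156.6° (west) — crosses 180°.
Total crossings: 4.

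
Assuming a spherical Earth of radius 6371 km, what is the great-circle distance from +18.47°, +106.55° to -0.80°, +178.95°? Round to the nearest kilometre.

Δλ = 178.95 − 106.55 = 72.40°.
Δφ = -0.80 − 18.47 = -19.27°.
a = sin²(Δφ/2) + cos φ₁ · cos φ₂ · sin²(Δλ/2) = 0.358828.
c = 2·atan2(√a, √(1−a)) = 1.28456 rad → d = 6371·c ≈ 8183.93 km.

8184 km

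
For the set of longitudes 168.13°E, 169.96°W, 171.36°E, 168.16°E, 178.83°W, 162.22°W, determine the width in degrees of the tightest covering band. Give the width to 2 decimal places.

Sort the longitudes: -178.83°, -169.96°, -162.22°, +168.13°, +168.16°, +171.36°.
Eastward gaps between consecutive values (wrapping around): 8.87°, 7.74°, 330.35°, 0.03°, 3.20°, 9.81°.
Largest gap = 330.35° ⇒ minimal covering band is its complement: 360° − 330.35° = 29.65°.
Band runs from +168.13° eastward to -162.22°, crossing the antimeridian.

29.65°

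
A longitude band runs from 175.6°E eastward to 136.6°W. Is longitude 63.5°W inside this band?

Band width going east from +175.6° to -136.6°: ((-136.6 − 175.6) mod 360) = 47.8°.
Offset of -63.5° east of the west edge: ((-63.5 − 175.6) mod 360) = 120.9°.
120.9° > 47.8° ⇒ outside.

No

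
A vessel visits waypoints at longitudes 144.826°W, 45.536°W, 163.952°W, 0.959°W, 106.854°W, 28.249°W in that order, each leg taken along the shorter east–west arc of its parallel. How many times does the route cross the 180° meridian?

Leg 1: -144.826° → -45.536°, shortest Δλ = 99.29° (east) — does not cross 180°.
Leg 2: -45.536° → -163.952°, shortest Δλ = -118.416° (west) — does not cross 180°.
Leg 3: -163.952° → -0.959°, shortest Δλ = 162.993° (east) — does not cross 180°.
Leg 4: -0.959° → -106.854°, shortest Δλ = -105.895° (west) — does not cross 180°.
Leg 5: -106.854° → -28.249°, shortest Δλ = 78.605° (east) — does not cross 180°.
Total crossings: 0.

0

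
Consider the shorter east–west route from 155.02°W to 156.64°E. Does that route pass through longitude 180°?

Naïve |156.64 − -155.02| = 311.66° > 180°, so the shorter arc goes the other way round — across 180°.
Signed shortest Δλ = ((156.64 − -155.02 + 180) mod 360) − 180 = -48.34°.
Going west by 48.34° from -155.02° passes through 180° before reaching +156.64°.

Yes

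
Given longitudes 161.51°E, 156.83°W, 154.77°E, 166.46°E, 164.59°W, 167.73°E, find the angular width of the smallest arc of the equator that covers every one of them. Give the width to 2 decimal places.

Sort the longitudes: -164.59°, -156.83°, +154.77°, +161.51°, +166.46°, +167.73°.
Eastward gaps between consecutive values (wrapping around): 7.76°, 311.60°, 6.74°, 4.95°, 1.27°, 27.68°.
Largest gap = 311.60° ⇒ minimal covering band is its complement: 360° − 311.60° = 48.40°.
Band runs from +154.77° eastward to -156.83°, crossing the antimeridian.

48.40°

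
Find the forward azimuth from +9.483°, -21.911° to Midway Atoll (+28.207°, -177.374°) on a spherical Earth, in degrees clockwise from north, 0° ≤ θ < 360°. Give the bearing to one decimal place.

Δλ = -177.374 − -21.911 = -155.463°.
θ = atan2( sin Δλ · cos φ₂ , cos φ₁ · sin φ₂ − sin φ₁ · cos φ₂ · cos Δλ )
  = atan2(-0.36596, 0.59828) = -31.454° → normalised to [0°, 360°): 328.546°.

328.5°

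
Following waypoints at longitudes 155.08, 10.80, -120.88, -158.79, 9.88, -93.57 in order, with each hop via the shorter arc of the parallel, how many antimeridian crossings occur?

0

Leg 1: +155.08° → +10.80°, shortest Δλ = -144.28° (west) — does not cross 180°.
Leg 2: +10.80° → -120.88°, shortest Δλ = -131.68° (west) — does not cross 180°.
Leg 3: -120.88° → -158.79°, shortest Δλ = -37.91° (west) — does not cross 180°.
Leg 4: -158.79° → +9.88°, shortest Δλ = 168.67° (east) — does not cross 180°.
Leg 5: +9.88° → -93.57°, shortest Δλ = -103.45° (west) — does not cross 180°.
Total crossings: 0.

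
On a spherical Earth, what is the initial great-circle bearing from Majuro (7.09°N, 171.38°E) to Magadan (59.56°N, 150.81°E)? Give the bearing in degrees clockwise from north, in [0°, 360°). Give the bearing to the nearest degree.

347°

Δλ = 150.81 − 171.38 = -20.57°.
θ = atan2( sin Δλ · cos φ₂ , cos φ₁ · sin φ₂ − sin φ₁ · cos φ₂ · cos Δλ )
  = atan2(-0.17801, 0.79702) = -12.590° → normalised to [0°, 360°): 347.410°.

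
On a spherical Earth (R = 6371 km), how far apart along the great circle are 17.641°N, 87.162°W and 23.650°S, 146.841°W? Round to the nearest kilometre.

Δλ = -146.841 − -87.162 = -59.679°.
Δφ = -23.650 − 17.641 = -41.291°.
a = sin²(Δφ/2) + cos φ₁ · cos φ₂ · sin²(Δλ/2) = 0.340436.
c = 2·atan2(√a, √(1−a)) = 1.24599 rad → d = 6371·c ≈ 7938.18 km.

7938 km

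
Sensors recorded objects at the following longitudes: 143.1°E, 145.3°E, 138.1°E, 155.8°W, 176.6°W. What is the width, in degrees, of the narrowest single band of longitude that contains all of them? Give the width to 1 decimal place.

66.1°

Sort the longitudes: -176.6°, -155.8°, +138.1°, +143.1°, +145.3°.
Eastward gaps between consecutive values (wrapping around): 20.8°, 293.9°, 5.0°, 2.2°, 38.1°.
Largest gap = 293.9° ⇒ minimal covering band is its complement: 360° − 293.9° = 66.1°.
Band runs from +138.1° eastward to -155.8°, crossing the antimeridian.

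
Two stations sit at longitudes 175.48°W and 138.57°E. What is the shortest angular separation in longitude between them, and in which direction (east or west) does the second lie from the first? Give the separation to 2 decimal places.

Raw difference: 138.57 − -175.48 = 314.05°.
Normalise into (−180°, 180°]: 314.05° − 360° = -45.95°.
Negative ⇒ the second point lies to the west; separation 45.95°.

45.95° west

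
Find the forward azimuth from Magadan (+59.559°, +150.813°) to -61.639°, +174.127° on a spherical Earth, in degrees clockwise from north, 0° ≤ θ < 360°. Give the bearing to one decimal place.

167.1°

Δλ = 174.127 − 150.813 = 23.314°.
θ = atan2( sin Δλ · cos φ₂ , cos φ₁ · sin φ₂ − sin φ₁ · cos φ₂ · cos Δλ )
  = atan2(0.18800, -0.82194) = 167.117° → normalised to [0°, 360°): 167.117°.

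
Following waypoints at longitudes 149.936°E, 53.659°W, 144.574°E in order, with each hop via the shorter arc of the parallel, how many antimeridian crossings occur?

Leg 1: +149.936° → -53.659°, shortest Δλ = 156.405° (east) — crosses 180°.
Leg 2: -53.659° → +144.574°, shortest Δλ = -161.767° (west) — crosses 180°.
Total crossings: 2.

2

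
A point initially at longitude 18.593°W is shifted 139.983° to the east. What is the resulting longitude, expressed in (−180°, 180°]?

Start at -18.593°; shift +139.983° → +121.390°.
+121.390° already lies in (−180°, 180°].

121.390°E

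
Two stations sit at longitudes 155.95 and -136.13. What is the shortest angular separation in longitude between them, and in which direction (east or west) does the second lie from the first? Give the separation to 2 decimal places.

67.92° east

Raw difference: -136.13 − 155.95 = -292.08°.
Normalise into (−180°, 180°]: -292.08° + 360° = 67.92°.
Positive ⇒ the second point lies to the east; separation 67.92°.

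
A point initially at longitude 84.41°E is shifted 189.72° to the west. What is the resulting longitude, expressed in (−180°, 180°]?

105.31°W

Start at +84.41°; shift −189.72° → -105.31°.
-105.31° already lies in (−180°, 180°].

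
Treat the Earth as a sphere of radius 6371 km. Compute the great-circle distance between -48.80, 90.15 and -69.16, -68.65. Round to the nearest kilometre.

6784 km

Δλ = -68.65 − 90.15 = -158.80°.
Δφ = -69.16 − -48.80 = -20.36°.
a = sin²(Δφ/2) + cos φ₁ · cos φ₂ · sin²(Δλ/2) = 0.257643.
c = 2·atan2(√a, √(1−a)) = 1.06476 rad → d = 6371·c ≈ 6783.59 km.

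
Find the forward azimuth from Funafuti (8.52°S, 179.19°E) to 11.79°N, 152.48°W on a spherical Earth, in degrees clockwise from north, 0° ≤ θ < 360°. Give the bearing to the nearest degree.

Δλ = -152.48 − 179.19 = -331.67°; wrapped into (−180°, 180°]: 28.33°.
θ = atan2( sin Δλ · cos φ₂ , cos φ₁ · sin φ₂ − sin φ₁ · cos φ₂ · cos Δλ )
  = atan2(0.46454, 0.32973) = 54.633° → normalised to [0°, 360°): 54.633°.

55°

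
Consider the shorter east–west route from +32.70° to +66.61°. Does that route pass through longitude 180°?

Signed shortest Δλ = ((66.61 − 32.70 + 180) mod 360) − 180 = 33.91°.
Going east by 33.91° from +32.70° reaches +66.61° without touching 180°.

No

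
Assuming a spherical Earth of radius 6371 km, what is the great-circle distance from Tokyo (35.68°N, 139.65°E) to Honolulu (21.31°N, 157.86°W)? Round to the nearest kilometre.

6209 km

Δλ = -157.86 − 139.65 = -297.51°; wrapped into (−180°, 180°]: 62.49°.
Δφ = 21.31 − 35.68 = -14.37°.
a = sin²(Δφ/2) + cos φ₁ · cos φ₂ · sin²(Δλ/2) = 0.219245.
c = 2·atan2(√a, √(1−a)) = 0.97459 rad → d = 6371·c ≈ 6209.10 km.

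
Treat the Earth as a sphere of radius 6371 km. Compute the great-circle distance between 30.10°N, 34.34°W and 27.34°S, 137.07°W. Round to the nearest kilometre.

Δλ = -137.07 − -34.34 = -102.73°.
Δφ = -27.34 − 30.10 = -57.44°.
a = sin²(Δφ/2) + cos φ₁ · cos φ₂ · sin²(Δλ/2) = 0.699838.
c = 2·atan2(√a, √(1−a)) = 1.98196 rad → d = 6371·c ≈ 12627.06 km.

12627 km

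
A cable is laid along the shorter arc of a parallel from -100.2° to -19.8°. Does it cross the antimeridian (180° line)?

Signed shortest Δλ = ((-19.8 − -100.2 + 180) mod 360) − 180 = 80.4°.
Going east by 80.4° from -100.2° reaches -19.8° without touching 180°.

No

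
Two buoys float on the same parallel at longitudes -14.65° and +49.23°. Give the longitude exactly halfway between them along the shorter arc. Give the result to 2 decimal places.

Signed shortest Δλ from -14.65° to +49.23° is +63.88°.
Midpoint longitude = -14.65° + (+63.88°)/2 = -14.65° + 31.94° = +17.29°.

+17.29°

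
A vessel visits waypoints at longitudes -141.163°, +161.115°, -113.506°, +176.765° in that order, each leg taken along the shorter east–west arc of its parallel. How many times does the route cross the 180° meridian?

3

Leg 1: -141.163° → +161.115°, shortest Δλ = -57.722° (west) — crosses 180°.
Leg 2: +161.115° → -113.506°, shortest Δλ = 85.379° (east) — crosses 180°.
Leg 3: -113.506° → +176.765°, shortest Δλ = -69.729° (west) — crosses 180°.
Total crossings: 3.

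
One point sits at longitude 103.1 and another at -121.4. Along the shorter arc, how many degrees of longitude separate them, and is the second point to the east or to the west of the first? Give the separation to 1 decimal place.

Raw difference: -121.4 − 103.1 = -224.5°.
Normalise into (−180°, 180°]: -224.5° + 360° = 135.5°.
Positive ⇒ the second point lies to the east; separation 135.5°.

135.5° east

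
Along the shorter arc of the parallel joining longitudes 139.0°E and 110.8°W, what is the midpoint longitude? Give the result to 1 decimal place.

Signed shortest Δλ from +139.0° to -110.8° is +110.2°.
Midpoint longitude = +139.0° + (+110.2°)/2 = +139.0° + 55.1° = +194.1°.
Normalise into (−180°, 180°]: -165.9°.
(The naïve average (+139.0 + -110.8)/2 = 14.1° is on the wrong side of the globe.)

165.9°W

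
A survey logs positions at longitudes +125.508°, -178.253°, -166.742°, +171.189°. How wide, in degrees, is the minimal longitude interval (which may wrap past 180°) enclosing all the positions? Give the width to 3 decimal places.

Sort the longitudes: -178.253°, -166.742°, +125.508°, +171.189°.
Eastward gaps between consecutive values (wrapping around): 11.511°, 292.250°, 45.681°, 10.558°.
Largest gap = 292.250° ⇒ minimal covering band is its complement: 360° − 292.250° = 67.750°.
Band runs from +125.508° eastward to -166.742°, crossing the antimeridian.

67.750°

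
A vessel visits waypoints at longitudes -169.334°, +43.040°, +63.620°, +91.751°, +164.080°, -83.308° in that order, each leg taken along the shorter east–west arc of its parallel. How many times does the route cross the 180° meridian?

2

Leg 1: -169.334° → +43.040°, shortest Δλ = -147.626° (west) — crosses 180°.
Leg 2: +43.040° → +63.620°, shortest Δλ = 20.58° (east) — does not cross 180°.
Leg 3: +63.620° → +91.751°, shortest Δλ = 28.131° (east) — does not cross 180°.
Leg 4: +91.751° → +164.080°, shortest Δλ = 72.329° (east) — does not cross 180°.
Leg 5: +164.080° → -83.308°, shortest Δλ = 112.612° (east) — crosses 180°.
Total crossings: 2.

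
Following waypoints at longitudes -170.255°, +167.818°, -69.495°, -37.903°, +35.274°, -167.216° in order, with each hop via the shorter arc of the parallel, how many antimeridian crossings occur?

Leg 1: -170.255° → +167.818°, shortest Δλ = -21.927° (west) — crosses 180°.
Leg 2: +167.818° → -69.495°, shortest Δλ = 122.687° (east) — crosses 180°.
Leg 3: -69.495° → -37.903°, shortest Δλ = 31.592° (east) — does not cross 180°.
Leg 4: -37.903° → +35.274°, shortest Δλ = 73.177° (east) — does not cross 180°.
Leg 5: +35.274° → -167.216°, shortest Δλ = 157.51° (east) — crosses 180°.
Total crossings: 3.

3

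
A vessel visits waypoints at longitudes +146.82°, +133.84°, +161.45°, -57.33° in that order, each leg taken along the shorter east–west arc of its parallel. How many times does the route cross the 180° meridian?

1

Leg 1: +146.82° → +133.84°, shortest Δλ = -12.98° (west) — does not cross 180°.
Leg 2: +133.84° → +161.45°, shortest Δλ = 27.61° (east) — does not cross 180°.
Leg 3: +161.45° → -57.33°, shortest Δλ = 141.22° (east) — crosses 180°.
Total crossings: 1.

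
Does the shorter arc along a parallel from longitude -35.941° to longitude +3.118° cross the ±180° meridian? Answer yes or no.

Signed shortest Δλ = ((3.118 − -35.941 + 180) mod 360) − 180 = 39.059°.
Going east by 39.059° from -35.941° reaches +3.118° without touching 180°.

No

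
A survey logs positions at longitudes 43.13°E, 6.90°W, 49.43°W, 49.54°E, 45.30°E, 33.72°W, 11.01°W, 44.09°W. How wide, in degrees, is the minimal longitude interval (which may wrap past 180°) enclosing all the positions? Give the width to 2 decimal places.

Sort the longitudes: -49.43°, -44.09°, -33.72°, -11.01°, -6.90°, +43.13°, +45.30°, +49.54°.
Eastward gaps between consecutive values (wrapping around): 5.34°, 10.37°, 22.71°, 4.11°, 50.03°, 2.17°, 4.24°, 261.03°.
Largest gap = 261.03° ⇒ minimal covering band is its complement: 360° − 261.03° = 98.97°.
Band runs from -49.43° eastward to +49.54°.

98.97°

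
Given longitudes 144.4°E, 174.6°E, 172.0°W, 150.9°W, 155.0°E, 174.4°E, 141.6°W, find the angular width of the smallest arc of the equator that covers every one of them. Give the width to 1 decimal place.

74.0°

Sort the longitudes: -172.0°, -150.9°, -141.6°, +144.4°, +155.0°, +174.4°, +174.6°.
Eastward gaps between consecutive values (wrapping around): 21.1°, 9.3°, 286.0°, 10.6°, 19.4°, 0.2°, 13.4°.
Largest gap = 286.0° ⇒ minimal covering band is its complement: 360° − 286.0° = 74.0°.
Band runs from +144.4° eastward to -141.6°, crossing the antimeridian.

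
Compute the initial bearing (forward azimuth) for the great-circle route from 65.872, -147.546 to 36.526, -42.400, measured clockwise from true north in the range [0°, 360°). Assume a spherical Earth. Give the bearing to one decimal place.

60.7°

Δλ = -42.400 − -147.546 = 105.146°.
θ = atan2( sin Δλ · cos φ₂ , cos φ₁ · sin φ₂ − sin φ₁ · cos φ₂ · cos Δλ )
  = atan2(0.77567, 0.43492) = 60.721° → normalised to [0°, 360°): 60.721°.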